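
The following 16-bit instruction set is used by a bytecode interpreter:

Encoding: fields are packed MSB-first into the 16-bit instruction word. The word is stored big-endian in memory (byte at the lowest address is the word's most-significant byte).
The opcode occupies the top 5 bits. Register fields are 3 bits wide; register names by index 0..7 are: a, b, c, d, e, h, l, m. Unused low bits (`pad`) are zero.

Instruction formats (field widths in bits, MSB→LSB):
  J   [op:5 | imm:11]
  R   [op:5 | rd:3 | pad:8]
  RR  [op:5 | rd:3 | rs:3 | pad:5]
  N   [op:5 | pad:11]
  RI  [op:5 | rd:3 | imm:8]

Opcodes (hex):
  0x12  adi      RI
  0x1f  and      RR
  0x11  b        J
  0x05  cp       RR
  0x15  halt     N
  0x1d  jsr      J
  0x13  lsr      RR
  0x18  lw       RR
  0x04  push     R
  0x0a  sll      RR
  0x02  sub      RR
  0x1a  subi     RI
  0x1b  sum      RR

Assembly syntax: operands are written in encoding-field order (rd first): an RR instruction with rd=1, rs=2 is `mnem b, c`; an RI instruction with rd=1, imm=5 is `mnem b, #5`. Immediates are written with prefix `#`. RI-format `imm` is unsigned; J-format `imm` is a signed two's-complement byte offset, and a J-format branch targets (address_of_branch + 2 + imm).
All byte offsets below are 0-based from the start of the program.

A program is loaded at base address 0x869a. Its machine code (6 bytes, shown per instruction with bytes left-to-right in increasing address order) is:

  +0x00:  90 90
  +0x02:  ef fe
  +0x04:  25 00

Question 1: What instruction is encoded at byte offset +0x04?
push h

+0x04: 25 00 ⇒ word 0x2500 (big)
  opcode bits[15:11]=0x4: push/R
  [10:8] rd=5 = h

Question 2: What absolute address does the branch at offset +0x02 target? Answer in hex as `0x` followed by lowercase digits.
@+02  big-endian(ef fe) = 0xeffe
  top 5b → 0x1d → jsr [J]
  [10:0] imm=2046 (s11→-2) = #-2
  target = base 0x869a + off 0x02 + 2 + imm -2 = 0x869c

0x869c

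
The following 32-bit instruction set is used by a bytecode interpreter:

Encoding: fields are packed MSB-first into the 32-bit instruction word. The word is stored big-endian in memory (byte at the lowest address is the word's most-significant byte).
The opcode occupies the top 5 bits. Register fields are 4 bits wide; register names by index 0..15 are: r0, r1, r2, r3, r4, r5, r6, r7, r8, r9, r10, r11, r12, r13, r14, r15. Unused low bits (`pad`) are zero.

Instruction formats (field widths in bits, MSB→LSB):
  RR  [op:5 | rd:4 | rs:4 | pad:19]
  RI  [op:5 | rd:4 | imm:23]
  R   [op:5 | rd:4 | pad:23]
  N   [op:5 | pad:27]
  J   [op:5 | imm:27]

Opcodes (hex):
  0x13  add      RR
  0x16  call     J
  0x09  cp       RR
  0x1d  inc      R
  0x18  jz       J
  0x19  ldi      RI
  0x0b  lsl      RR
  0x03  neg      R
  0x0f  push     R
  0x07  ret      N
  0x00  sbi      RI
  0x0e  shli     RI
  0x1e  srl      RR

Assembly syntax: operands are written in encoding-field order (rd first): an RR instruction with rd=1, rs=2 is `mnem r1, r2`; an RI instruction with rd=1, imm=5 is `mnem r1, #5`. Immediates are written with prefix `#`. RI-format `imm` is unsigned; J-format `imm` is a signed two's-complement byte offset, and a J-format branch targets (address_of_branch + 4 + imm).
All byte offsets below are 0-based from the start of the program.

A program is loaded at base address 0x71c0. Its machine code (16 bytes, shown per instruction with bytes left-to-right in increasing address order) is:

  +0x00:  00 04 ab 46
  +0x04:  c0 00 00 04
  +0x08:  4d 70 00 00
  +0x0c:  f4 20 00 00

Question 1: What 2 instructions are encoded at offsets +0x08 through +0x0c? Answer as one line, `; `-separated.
cp r10, r14; srl r8, r4

@+08  big-endian(4d 70 00 00) = 0x4d700000
  op=0x4d700000>>27=0x9 ⇒ cp (RR)
  [26:23] rd=10 = r10
  [22:19] rs=14 = r14
@+0c  big-endian(f4 20 00 00) = 0xf4200000
  op=0xf4200000>>27=0x1e ⇒ srl (RR)
  [26:23] rd=8 = r8
  [22:19] rs=4 = r4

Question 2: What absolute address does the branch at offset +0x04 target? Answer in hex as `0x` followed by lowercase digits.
0x71cc

+0x04: c0 00 00 04 ⇒ word 0xc0000004 (big)
  opcode bits[31:27]=0x18: jz/J
  imm@[26:0]=0x4 ⇒ #4
  target = base 0x71c0 + off 0x04 + 4 + imm 4 = 0x71cc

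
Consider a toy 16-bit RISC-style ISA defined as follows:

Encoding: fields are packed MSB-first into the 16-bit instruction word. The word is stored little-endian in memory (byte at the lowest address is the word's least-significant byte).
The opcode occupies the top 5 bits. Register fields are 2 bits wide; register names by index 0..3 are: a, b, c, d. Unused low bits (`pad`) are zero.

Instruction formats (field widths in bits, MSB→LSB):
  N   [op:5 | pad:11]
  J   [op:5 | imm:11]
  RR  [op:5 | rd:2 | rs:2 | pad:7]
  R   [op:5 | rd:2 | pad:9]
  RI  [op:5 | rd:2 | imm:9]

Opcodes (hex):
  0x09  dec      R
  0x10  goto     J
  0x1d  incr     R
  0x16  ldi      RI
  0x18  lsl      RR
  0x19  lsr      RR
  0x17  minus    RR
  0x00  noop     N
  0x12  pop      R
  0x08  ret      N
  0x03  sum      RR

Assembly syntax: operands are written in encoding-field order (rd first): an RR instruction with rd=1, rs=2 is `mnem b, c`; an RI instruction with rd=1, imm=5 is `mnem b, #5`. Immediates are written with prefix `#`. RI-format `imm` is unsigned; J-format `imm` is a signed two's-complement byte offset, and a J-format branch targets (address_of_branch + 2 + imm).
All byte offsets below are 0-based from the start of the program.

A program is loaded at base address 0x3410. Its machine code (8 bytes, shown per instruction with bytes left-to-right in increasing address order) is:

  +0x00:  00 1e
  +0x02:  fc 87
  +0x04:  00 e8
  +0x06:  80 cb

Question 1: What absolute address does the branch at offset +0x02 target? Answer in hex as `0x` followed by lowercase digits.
0x3410

+0x02: fc 87 ⇒ word 0x87fc (little)
  top 5b → 0x10 → goto [J]
  imm@[10:0]=0x7fc (s11→-4) ⇒ #-4
  target = base 0x3410 + off 0x02 + 2 + imm -4 = 0x3410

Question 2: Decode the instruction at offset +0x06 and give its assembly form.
lsr b, d

@+06  little-endian(80 cb) = 0xcb80
  top 5b → 0x19 → lsr [RR]
  [10:9] rd=1 = b
  [8:7] rs=3 = d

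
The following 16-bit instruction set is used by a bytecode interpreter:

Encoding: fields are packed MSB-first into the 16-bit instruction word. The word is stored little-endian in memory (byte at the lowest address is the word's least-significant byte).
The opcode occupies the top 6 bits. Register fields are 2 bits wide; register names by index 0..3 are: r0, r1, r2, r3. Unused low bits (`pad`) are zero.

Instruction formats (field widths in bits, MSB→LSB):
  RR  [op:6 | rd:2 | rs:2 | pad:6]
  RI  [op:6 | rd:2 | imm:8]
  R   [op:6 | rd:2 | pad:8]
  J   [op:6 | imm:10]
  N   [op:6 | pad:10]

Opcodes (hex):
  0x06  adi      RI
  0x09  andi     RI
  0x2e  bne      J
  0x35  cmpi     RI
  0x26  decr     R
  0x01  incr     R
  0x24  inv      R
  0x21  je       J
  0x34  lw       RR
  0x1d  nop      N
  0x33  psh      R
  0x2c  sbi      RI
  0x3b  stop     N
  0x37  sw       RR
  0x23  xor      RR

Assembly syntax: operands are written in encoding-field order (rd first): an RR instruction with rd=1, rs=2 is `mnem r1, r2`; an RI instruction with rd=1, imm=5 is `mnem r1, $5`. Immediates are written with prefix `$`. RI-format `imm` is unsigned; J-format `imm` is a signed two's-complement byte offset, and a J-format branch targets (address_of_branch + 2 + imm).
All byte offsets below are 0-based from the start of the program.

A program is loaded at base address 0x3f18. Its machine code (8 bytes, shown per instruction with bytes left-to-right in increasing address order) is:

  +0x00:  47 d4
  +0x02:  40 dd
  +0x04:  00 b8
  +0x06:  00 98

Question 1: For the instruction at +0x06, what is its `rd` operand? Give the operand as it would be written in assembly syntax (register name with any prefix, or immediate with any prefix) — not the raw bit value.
+0x06: 00 98 ⇒ word 0x9800 (little)
  op=0x9800>>10=0x26 ⇒ decr (R)
  rd@[9:8]=0x0 ⇒ r0

r0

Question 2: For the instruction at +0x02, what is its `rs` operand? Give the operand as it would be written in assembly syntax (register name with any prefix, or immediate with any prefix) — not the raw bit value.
@+02  little-endian(40 dd) = 0xdd40
  top 6b → 0x37 → sw [RR]
  rd: (w>>8)&0x3=0x1 → r1
  rs: (w>>6)&0x3=0x1 → r1

r1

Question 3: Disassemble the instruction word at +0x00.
off 0x00: read 47 d4 as little → 0xd447
  opcode bits[15:10]=0x35: cmpi/RI
  [9:8] rd=0 = r0
  [7:0] imm=71 = $71

cmpi r0, $71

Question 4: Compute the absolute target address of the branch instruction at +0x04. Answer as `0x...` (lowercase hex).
0x3f1e

[04] 00 b8 → 0xb800
  opcode bits[15:10]=0x2e: bne/J
  imm: (w>>0)&0x3ff=0x0 → $0
  target = base 0x3f18 + off 0x04 + 2 + imm 0 = 0x3f1e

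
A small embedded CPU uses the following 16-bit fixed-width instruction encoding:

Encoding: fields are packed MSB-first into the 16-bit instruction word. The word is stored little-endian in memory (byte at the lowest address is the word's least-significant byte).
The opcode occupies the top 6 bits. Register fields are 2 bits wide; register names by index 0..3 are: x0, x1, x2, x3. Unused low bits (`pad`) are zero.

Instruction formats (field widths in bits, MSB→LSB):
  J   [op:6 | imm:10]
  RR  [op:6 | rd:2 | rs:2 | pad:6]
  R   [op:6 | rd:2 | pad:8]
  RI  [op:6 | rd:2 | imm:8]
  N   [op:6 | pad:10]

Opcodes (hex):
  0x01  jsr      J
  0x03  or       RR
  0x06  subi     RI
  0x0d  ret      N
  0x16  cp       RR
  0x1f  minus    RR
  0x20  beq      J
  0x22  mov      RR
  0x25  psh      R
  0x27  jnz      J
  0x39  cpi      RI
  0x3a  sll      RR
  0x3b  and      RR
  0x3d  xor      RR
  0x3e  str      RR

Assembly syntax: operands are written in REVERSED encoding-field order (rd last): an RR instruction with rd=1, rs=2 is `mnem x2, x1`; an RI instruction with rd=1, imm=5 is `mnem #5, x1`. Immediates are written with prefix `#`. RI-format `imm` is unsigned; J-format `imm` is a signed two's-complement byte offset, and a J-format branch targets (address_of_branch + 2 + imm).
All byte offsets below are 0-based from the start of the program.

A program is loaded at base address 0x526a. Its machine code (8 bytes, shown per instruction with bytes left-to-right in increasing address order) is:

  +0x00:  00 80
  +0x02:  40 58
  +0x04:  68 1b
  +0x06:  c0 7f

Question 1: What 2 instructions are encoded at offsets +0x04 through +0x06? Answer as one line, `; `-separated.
subi #104, x3; minus x3, x3

@+04  little-endian(68 1b) = 0x1b68
  top 6b → 0x6 → subi [RI]
  rd: (w>>8)&0x3=0x3 → x3
  imm: (w>>0)&0xff=0x68 → #104
@+06  little-endian(c0 7f) = 0x7fc0
  top 6b → 0x1f → minus [RR]
  rd: (w>>8)&0x3=0x3 → x3
  rs: (w>>6)&0x3=0x3 → x3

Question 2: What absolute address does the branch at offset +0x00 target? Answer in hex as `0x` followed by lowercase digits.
0x526c

+0x00: 00 80 ⇒ word 0x8000 (little)
  op=0x8000>>10=0x20 ⇒ beq (J)
  imm@[9:0]=0x0 ⇒ #0
  target = base 0x526a + off 0x00 + 2 + imm 0 = 0x526c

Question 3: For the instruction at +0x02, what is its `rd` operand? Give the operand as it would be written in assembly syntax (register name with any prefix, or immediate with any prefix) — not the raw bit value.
[02] 40 58 → 0x5840
  opcode bits[15:10]=0x16: cp/RR
  rd: (w>>8)&0x3=0x0 → x0
  rs: (w>>6)&0x3=0x1 → x1

x0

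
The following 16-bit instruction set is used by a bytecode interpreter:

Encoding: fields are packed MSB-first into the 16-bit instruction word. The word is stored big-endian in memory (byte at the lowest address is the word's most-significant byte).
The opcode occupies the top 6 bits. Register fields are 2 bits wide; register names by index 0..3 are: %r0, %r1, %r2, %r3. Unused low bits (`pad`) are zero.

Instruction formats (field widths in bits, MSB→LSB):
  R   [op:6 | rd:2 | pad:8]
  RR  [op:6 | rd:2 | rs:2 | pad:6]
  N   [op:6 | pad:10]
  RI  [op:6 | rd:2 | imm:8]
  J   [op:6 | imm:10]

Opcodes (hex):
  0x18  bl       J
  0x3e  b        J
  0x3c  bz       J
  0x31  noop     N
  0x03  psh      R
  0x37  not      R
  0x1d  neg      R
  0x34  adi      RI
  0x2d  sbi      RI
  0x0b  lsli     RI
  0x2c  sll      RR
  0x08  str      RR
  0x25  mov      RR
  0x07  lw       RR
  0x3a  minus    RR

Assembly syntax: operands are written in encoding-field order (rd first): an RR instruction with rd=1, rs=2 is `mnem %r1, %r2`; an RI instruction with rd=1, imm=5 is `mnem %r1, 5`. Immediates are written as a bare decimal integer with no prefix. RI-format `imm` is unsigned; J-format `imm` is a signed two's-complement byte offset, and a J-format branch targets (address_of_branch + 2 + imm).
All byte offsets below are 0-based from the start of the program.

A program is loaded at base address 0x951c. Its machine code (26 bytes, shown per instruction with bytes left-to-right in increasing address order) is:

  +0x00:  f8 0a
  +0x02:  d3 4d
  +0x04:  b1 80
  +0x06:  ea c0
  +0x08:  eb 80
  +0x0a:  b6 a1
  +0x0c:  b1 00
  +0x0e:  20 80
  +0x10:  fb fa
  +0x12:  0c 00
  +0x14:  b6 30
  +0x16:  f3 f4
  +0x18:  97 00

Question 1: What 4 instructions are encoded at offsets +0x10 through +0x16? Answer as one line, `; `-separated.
b -6; psh %r0; sbi %r2, 48; bz -12

off 0x10: read fb fa as big → 0xfbfa
  top 6b → 0x3e → b [J]
  imm@[9:0]=0x3fa (s10→-6) ⇒ -6
off 0x12: read 0c 00 as big → 0x0c00
  top 6b → 0x3 → psh [R]
  rd@[9:8]=0x0 ⇒ %r0
off 0x14: read b6 30 as big → 0xb630
  top 6b → 0x2d → sbi [RI]
  rd@[9:8]=0x2 ⇒ %r2
  imm@[7:0]=0x30 ⇒ 48
off 0x16: read f3 f4 as big → 0xf3f4
  top 6b → 0x3c → bz [J]
  imm@[9:0]=0x3f4 (s10→-12) ⇒ -12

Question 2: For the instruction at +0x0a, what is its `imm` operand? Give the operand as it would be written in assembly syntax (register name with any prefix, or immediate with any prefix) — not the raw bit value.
161

off 0x0a: read b6 a1 as big → 0xb6a1
  op=0xb6a1>>10=0x2d ⇒ sbi (RI)
  [9:8] rd=2 = %r2
  [7:0] imm=161 = 161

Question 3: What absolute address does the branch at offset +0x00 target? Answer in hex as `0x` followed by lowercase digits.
@+00  big-endian(f8 0a) = 0xf80a
  top 6b → 0x3e → b [J]
  imm@[9:0]=0xa ⇒ 10
  target = base 0x951c + off 0x00 + 2 + imm 10 = 0x9528

0x9528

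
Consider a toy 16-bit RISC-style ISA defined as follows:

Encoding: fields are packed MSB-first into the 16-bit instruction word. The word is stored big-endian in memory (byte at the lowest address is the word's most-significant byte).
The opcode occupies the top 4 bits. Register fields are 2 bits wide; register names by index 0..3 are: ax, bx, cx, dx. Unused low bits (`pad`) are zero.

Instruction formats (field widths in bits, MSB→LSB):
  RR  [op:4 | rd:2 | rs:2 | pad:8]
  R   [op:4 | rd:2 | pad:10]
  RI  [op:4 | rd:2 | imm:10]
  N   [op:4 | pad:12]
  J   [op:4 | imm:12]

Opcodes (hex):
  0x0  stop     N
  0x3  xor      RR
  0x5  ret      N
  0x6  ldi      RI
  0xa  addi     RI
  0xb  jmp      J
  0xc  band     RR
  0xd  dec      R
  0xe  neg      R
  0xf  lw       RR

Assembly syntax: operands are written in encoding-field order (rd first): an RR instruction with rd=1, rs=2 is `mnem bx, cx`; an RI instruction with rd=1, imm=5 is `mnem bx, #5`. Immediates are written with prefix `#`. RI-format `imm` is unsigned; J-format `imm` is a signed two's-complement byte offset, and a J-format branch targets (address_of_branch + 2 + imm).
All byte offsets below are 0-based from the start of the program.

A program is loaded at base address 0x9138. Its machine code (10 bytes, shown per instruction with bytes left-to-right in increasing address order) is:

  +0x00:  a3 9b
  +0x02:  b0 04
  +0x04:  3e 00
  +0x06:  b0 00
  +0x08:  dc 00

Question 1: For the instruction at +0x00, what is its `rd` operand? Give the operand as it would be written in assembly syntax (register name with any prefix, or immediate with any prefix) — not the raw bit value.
+0x00: a3 9b ⇒ word 0xa39b (big)
  top 4b → 0xa → addi [RI]
  rd: (w>>10)&0x3=0x0 → ax
  imm: (w>>0)&0x3ff=0x39b → #923

ax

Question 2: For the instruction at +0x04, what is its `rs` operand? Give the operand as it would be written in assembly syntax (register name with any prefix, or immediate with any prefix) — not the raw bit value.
cx

@+04  big-endian(3e 00) = 0x3e00
  op=0x3e00>>12=0x3 ⇒ xor (RR)
  rd: (w>>10)&0x3=0x3 → dx
  rs: (w>>8)&0x3=0x2 → cx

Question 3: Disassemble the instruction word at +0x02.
+0x02: b0 04 ⇒ word 0xb004 (big)
  top 4b → 0xb → jmp [J]
  [11:0] imm=4 = #4

jmp #4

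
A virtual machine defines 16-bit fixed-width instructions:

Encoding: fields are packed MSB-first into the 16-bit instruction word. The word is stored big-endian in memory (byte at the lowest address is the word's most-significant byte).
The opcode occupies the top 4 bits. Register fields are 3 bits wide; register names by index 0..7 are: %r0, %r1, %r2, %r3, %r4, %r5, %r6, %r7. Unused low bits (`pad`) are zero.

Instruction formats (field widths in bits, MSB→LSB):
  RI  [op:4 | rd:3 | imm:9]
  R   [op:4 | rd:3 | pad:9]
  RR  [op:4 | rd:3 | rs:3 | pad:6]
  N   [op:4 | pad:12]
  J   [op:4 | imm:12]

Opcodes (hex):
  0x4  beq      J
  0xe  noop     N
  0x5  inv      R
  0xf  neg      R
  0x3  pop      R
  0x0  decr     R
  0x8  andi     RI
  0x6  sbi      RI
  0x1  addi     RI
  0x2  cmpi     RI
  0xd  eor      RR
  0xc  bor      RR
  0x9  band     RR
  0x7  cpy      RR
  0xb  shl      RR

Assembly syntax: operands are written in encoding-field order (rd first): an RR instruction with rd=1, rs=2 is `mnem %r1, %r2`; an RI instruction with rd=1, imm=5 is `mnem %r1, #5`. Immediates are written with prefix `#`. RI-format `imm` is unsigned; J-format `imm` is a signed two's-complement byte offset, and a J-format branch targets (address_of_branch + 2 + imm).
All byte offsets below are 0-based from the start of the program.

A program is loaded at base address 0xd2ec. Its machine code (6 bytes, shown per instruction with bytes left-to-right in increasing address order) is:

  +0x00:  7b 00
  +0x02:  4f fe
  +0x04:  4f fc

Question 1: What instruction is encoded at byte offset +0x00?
@+00  big-endian(7b 00) = 0x7b00
  op=0x7b00>>12=0x7 ⇒ cpy (RR)
  [11:9] rd=5 = %r5
  [8:6] rs=4 = %r4

cpy %r5, %r4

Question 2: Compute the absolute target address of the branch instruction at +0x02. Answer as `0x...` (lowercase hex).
0xd2ee

@+02  big-endian(4f fe) = 0x4ffe
  op=0x4ffe>>12=0x4 ⇒ beq (J)
  imm@[11:0]=0xffe (s12→-2) ⇒ #-2
  target = base 0xd2ec + off 0x02 + 2 + imm -2 = 0xd2ee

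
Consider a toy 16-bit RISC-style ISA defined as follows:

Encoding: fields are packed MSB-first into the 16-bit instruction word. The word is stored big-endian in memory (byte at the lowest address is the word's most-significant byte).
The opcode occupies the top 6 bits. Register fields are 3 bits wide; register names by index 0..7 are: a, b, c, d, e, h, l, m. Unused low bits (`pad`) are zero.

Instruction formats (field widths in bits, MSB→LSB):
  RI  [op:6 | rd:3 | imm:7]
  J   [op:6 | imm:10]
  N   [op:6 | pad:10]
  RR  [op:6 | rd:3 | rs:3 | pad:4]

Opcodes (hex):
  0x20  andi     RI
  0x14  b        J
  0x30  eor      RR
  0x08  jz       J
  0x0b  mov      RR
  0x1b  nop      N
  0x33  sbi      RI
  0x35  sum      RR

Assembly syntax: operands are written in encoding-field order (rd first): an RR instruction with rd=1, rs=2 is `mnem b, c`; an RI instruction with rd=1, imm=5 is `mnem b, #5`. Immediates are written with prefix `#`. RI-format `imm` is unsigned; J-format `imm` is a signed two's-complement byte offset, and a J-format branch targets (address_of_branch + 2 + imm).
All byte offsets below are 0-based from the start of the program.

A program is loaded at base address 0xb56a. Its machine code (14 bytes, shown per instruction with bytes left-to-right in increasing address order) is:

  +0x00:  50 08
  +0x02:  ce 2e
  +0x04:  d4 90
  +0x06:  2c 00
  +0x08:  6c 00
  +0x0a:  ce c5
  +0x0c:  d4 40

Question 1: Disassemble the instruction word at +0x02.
+0x02: ce 2e ⇒ word 0xce2e (big)
  top 6b → 0x33 → sbi [RI]
  [9:7] rd=4 = e
  [6:0] imm=46 = #46

sbi e, #46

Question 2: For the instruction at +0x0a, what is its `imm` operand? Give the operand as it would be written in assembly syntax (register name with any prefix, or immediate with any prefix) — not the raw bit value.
#69

off 0x0a: read ce c5 as big → 0xcec5
  opcode bits[15:10]=0x33: sbi/RI
  [9:7] rd=5 = h
  [6:0] imm=69 = #69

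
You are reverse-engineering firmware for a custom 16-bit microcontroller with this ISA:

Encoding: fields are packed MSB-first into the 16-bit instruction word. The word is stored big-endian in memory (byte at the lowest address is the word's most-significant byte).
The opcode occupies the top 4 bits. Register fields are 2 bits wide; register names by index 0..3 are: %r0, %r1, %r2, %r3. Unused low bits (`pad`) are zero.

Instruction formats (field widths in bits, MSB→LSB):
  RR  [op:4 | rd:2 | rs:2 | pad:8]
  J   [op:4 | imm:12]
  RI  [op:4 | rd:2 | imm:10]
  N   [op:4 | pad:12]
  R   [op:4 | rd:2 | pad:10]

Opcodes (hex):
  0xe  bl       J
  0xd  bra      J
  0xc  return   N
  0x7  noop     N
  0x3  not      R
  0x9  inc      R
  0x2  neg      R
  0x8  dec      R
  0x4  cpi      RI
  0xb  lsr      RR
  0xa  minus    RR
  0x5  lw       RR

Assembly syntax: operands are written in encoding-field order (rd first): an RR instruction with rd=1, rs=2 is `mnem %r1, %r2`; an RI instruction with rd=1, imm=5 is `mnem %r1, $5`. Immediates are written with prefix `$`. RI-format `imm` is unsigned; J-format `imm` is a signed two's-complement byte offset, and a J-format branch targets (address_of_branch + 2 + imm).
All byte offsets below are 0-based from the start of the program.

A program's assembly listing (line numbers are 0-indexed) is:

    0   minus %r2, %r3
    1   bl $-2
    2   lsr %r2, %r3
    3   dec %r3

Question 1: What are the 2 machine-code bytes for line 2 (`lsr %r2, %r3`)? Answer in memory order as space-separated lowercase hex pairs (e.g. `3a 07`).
2. lsr fields op=0xb:4|rd=2:2|rs=3:2|pad=0:8 → word bb00h → bb 00

bb 00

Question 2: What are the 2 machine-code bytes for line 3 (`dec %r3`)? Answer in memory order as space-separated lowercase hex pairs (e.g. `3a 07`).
8c 00

3. dec fields op=0x8:4|rd=3:2|pad=0:10 → word 8c00h → 8c 00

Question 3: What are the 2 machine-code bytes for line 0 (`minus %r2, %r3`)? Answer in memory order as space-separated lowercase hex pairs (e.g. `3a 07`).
ab 00

line 0 (minus): pack op=0xa:4|rd=2:2|rs=3:2|pad=0:8 = 0xab00; big→ ab 00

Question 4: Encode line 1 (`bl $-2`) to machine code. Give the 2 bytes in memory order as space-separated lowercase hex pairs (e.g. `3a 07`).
L1: bl op=0xe:4|imm=-2:12 ⇒ 0xeffe ⇒ big ef fe

ef fe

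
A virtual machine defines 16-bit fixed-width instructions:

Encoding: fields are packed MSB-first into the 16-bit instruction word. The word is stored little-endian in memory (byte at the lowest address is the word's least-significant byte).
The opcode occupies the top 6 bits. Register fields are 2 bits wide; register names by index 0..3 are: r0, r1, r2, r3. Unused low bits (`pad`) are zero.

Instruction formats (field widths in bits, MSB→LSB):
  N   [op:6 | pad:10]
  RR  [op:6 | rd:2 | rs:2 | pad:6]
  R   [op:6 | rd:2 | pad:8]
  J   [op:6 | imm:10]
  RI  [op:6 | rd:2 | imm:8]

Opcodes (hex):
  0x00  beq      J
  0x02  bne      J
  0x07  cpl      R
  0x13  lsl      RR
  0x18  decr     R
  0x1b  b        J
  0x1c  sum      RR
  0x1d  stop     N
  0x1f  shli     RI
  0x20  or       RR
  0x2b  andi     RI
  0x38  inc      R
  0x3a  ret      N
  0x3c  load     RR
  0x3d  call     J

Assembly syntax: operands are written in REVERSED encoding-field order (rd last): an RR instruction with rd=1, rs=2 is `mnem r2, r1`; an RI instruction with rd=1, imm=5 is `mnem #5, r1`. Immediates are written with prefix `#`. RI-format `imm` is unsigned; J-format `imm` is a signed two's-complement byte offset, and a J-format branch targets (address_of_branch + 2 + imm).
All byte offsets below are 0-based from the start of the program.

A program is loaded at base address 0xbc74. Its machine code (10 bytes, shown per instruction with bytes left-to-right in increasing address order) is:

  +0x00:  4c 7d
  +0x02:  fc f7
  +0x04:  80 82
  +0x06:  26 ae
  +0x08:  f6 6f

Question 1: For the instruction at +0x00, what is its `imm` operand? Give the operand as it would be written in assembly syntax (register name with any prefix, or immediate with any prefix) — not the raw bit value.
off 0x00: read 4c 7d as little → 0x7d4c
  opcode bits[15:10]=0x1f: shli/RI
  [9:8] rd=1 = r1
  [7:0] imm=76 = #76

#76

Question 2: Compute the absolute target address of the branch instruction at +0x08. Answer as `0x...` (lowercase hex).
0xbc74

[08] f6 6f → 0x6ff6
  opcode bits[15:10]=0x1b: b/J
  imm@[9:0]=0x3f6 (s10→-10) ⇒ #-10
  target = base 0xbc74 + off 0x08 + 2 + imm -10 = 0xbc74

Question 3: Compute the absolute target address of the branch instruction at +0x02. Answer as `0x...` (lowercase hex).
0xbc74

[02] fc f7 → 0xf7fc
  op=0xf7fc>>10=0x3d ⇒ call (J)
  imm@[9:0]=0x3fc (s10→-4) ⇒ #-4
  target = base 0xbc74 + off 0x02 + 2 + imm -4 = 0xbc74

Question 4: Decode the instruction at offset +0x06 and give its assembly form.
andi #38, r2

+0x06: 26 ae ⇒ word 0xae26 (little)
  op=0xae26>>10=0x2b ⇒ andi (RI)
  rd@[9:8]=0x2 ⇒ r2
  imm@[7:0]=0x26 ⇒ #38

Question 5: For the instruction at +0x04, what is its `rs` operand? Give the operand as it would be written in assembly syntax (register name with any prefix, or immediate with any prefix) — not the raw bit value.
r2

[04] 80 82 → 0x8280
  top 6b → 0x20 → or [RR]
  rd@[9:8]=0x2 ⇒ r2
  rs@[7:6]=0x2 ⇒ r2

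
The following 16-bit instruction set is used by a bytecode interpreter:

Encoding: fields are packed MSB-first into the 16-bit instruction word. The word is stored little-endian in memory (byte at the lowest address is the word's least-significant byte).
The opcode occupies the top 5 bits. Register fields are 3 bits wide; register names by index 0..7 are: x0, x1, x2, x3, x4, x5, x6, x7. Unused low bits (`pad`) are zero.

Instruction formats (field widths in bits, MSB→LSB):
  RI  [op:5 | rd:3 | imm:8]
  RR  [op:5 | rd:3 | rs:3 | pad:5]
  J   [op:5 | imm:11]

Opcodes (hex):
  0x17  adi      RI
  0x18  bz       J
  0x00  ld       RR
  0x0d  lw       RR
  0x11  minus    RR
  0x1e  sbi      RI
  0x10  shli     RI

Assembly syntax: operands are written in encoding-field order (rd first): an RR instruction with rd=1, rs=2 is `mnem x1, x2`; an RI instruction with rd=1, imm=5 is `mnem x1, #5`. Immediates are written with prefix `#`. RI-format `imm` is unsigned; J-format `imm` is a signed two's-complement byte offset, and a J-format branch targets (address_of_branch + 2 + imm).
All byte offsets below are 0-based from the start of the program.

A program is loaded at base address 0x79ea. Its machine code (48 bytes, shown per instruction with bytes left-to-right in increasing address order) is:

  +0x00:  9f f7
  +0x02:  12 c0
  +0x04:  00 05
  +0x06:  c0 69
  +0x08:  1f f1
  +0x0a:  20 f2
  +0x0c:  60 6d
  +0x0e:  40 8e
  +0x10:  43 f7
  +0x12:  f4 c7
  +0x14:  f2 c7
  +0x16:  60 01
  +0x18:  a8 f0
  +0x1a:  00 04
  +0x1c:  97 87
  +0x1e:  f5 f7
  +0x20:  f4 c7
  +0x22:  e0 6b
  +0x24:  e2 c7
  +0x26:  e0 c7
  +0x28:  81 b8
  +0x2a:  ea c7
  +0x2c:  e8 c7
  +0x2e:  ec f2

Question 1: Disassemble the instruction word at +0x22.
lw x3, x7

off 0x22: read e0 6b as little → 0x6be0
  op=0x6be0>>11=0xd ⇒ lw (RR)
  rd@[10:8]=0x3 ⇒ x3
  rs@[7:5]=0x7 ⇒ x7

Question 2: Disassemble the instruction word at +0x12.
bz #-12

[12] f4 c7 → 0xc7f4
  opcode bits[15:11]=0x18: bz/J
  [10:0] imm=2036 (s11→-12) = #-12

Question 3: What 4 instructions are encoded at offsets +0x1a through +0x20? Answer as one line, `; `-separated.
+0x1a: 00 04 ⇒ word 0x0400 (little)
  top 5b → 0x0 → ld [RR]
  rd: (w>>8)&0x7=0x4 → x4
  rs: (w>>5)&0x7=0x0 → x0
+0x1c: 97 87 ⇒ word 0x8797 (little)
  top 5b → 0x10 → shli [RI]
  rd: (w>>8)&0x7=0x7 → x7
  imm: (w>>0)&0xff=0x97 → #151
+0x1e: f5 f7 ⇒ word 0xf7f5 (little)
  top 5b → 0x1e → sbi [RI]
  rd: (w>>8)&0x7=0x7 → x7
  imm: (w>>0)&0xff=0xf5 → #245
+0x20: f4 c7 ⇒ word 0xc7f4 (little)
  top 5b → 0x18 → bz [J]
  imm: (w>>0)&0x7ff=0x7f4 (s11→-12) → #-12

ld x4, x0; shli x7, #151; sbi x7, #245; bz #-12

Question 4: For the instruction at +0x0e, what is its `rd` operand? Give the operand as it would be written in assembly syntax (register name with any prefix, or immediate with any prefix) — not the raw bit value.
x6

+0x0e: 40 8e ⇒ word 0x8e40 (little)
  top 5b → 0x11 → minus [RR]
  rd: (w>>8)&0x7=0x6 → x6
  rs: (w>>5)&0x7=0x2 → x2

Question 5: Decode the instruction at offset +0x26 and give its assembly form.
[26] e0 c7 → 0xc7e0
  top 5b → 0x18 → bz [J]
  [10:0] imm=2016 (s11→-32) = #-32

bz #-32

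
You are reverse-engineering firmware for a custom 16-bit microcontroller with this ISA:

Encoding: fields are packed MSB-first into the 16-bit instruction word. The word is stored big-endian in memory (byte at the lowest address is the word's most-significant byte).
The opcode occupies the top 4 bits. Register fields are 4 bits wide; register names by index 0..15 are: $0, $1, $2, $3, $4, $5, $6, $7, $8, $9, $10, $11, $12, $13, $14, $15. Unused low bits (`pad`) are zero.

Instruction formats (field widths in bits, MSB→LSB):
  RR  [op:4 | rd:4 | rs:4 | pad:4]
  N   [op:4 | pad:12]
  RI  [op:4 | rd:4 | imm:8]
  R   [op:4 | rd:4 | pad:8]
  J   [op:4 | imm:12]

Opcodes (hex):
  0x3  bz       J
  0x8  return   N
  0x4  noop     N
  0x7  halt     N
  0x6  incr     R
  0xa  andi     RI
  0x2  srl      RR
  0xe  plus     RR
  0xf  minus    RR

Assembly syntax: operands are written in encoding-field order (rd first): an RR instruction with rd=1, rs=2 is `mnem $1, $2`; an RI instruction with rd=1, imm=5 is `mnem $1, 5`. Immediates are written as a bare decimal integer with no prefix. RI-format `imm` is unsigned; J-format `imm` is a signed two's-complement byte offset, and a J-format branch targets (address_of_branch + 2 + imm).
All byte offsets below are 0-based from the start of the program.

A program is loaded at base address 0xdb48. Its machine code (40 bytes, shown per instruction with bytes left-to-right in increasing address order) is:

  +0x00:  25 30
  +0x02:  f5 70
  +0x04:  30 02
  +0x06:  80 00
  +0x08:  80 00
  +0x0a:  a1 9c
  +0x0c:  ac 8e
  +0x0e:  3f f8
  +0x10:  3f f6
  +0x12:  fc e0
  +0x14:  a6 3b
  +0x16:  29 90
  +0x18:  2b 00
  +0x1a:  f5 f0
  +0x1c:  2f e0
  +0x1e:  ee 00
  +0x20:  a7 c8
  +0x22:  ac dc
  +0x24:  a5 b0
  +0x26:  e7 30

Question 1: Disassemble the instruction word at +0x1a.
minus $5, $15

+0x1a: f5 f0 ⇒ word 0xf5f0 (big)
  op=0xf5f0>>12=0xf ⇒ minus (RR)
  [11:8] rd=5 = $5
  [7:4] rs=15 = $15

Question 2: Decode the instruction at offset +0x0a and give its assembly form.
off 0x0a: read a1 9c as big → 0xa19c
  top 4b → 0xa → andi [RI]
  rd@[11:8]=0x1 ⇒ $1
  imm@[7:0]=0x9c ⇒ 156

andi $1, 156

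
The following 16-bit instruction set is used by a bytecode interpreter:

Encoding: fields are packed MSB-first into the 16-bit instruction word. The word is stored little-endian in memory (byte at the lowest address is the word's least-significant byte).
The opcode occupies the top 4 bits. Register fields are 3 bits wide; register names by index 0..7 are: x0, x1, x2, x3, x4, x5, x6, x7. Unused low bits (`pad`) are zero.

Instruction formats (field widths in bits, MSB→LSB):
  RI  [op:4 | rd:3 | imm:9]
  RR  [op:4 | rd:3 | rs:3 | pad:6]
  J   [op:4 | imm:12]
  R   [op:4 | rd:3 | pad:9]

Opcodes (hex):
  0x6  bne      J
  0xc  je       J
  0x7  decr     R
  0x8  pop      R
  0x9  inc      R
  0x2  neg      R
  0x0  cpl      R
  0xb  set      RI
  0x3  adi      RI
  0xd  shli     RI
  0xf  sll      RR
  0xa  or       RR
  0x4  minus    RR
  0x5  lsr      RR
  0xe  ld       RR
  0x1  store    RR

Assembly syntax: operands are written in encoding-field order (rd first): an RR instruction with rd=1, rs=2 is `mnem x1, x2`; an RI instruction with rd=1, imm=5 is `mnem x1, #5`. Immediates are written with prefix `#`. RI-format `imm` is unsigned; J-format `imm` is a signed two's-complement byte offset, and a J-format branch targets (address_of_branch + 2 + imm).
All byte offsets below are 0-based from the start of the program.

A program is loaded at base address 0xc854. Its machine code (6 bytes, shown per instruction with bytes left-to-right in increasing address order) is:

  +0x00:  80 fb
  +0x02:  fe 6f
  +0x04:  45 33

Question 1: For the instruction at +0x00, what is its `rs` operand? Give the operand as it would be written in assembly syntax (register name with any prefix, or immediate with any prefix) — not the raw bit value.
x6

@+00  little-endian(80 fb) = 0xfb80
  opcode bits[15:12]=0xf: sll/RR
  rd: (w>>9)&0x7=0x5 → x5
  rs: (w>>6)&0x7=0x6 → x6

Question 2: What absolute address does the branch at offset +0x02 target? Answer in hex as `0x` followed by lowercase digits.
off 0x02: read fe 6f as little → 0x6ffe
  op=0x6ffe>>12=0x6 ⇒ bne (J)
  imm: (w>>0)&0xfff=0xffe (s12→-2) → #-2
  target = base 0xc854 + off 0x02 + 2 + imm -2 = 0xc856

0xc856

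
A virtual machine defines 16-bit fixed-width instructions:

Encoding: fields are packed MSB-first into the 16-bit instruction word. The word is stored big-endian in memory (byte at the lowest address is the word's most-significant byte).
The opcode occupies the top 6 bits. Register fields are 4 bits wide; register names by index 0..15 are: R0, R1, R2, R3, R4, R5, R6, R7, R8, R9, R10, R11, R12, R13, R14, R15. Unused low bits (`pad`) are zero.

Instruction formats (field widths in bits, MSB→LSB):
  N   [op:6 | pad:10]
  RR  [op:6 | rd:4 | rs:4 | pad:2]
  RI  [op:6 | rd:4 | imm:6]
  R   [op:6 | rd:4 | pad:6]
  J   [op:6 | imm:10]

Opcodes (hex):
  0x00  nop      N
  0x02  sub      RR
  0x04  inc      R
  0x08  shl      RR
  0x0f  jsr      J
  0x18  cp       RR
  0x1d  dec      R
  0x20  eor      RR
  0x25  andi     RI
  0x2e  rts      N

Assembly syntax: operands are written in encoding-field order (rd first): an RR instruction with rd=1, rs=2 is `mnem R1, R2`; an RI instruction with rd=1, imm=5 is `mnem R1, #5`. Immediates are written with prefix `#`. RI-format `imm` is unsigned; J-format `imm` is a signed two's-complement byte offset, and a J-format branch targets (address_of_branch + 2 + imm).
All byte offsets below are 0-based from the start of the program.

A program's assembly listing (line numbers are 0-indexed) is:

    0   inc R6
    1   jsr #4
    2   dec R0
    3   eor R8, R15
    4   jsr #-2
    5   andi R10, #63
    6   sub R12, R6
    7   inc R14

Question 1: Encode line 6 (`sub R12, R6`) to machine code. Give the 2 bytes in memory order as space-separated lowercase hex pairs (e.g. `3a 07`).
L6: sub op=0x2:6|rd=12:4|rs=6:4|pad=0:2 ⇒ 0x0b18 ⇒ big 0b 18

0b 18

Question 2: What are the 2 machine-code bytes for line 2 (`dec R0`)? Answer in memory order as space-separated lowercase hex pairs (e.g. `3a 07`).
74 00

2. dec fields op=0x1d:6|rd=0:4|pad=0:6 → word 7400h → 74 00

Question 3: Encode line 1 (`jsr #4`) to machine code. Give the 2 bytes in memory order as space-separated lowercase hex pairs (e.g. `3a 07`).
3c 04

L1: jsr op=0xf:6|imm=4:10 ⇒ 0x3c04 ⇒ big 3c 04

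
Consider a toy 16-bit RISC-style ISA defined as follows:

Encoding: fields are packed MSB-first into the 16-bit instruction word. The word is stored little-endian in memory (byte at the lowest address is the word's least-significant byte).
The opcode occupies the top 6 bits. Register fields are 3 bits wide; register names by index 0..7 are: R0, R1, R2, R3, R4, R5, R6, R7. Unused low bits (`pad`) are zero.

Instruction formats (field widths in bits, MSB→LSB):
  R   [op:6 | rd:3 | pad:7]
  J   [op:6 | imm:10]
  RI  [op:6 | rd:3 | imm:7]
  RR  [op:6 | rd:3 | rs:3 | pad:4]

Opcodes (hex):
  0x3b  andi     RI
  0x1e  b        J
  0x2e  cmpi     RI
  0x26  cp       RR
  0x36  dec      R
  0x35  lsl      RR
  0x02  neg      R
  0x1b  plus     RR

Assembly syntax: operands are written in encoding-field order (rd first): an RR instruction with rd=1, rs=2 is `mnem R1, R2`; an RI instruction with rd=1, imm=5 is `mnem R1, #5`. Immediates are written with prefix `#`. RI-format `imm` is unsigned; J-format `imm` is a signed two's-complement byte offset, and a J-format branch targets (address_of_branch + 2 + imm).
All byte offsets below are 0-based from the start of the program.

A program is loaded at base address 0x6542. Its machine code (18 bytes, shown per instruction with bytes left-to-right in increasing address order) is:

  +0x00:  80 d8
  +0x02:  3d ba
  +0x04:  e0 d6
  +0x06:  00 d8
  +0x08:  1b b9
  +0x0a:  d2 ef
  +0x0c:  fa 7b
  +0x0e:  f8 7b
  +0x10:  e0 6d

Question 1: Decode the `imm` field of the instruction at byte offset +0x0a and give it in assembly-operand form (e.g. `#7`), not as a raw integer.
#82

@+0a  little-endian(d2 ef) = 0xefd2
  op=0xefd2>>10=0x3b ⇒ andi (RI)
  rd@[9:7]=0x7 ⇒ R7
  imm@[6:0]=0x52 ⇒ #82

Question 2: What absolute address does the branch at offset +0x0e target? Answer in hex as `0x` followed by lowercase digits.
0x654a

off 0x0e: read f8 7b as little → 0x7bf8
  top 6b → 0x1e → b [J]
  imm@[9:0]=0x3f8 (s10→-8) ⇒ #-8
  target = base 0x6542 + off 0x0e + 2 + imm -8 = 0x654a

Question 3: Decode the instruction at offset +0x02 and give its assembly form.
cmpi R4, #61

+0x02: 3d ba ⇒ word 0xba3d (little)
  opcode bits[15:10]=0x2e: cmpi/RI
  [9:7] rd=4 = R4
  [6:0] imm=61 = #61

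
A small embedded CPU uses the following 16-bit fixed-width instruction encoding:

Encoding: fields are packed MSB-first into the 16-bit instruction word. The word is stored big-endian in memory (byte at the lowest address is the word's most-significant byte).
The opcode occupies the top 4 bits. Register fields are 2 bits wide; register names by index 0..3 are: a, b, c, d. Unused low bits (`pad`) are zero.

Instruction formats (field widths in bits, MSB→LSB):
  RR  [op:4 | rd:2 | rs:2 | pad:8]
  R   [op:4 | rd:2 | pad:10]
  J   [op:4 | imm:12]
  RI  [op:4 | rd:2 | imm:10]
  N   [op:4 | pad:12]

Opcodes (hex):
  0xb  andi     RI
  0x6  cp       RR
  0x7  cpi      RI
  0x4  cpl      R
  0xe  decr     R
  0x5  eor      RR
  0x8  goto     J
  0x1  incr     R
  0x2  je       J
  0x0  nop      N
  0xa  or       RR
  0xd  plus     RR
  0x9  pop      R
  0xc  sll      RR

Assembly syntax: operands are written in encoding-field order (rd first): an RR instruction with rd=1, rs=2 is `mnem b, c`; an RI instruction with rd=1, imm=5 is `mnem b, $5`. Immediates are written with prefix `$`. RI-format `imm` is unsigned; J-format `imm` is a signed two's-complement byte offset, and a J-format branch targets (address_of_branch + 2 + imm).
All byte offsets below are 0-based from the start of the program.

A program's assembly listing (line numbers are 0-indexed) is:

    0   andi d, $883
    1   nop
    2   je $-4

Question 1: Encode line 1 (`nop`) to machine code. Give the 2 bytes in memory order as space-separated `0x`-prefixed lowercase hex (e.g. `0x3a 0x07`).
L1: nop op=0x0:4|pad=0:12 ⇒ 0x0000 ⇒ big 00 00

0x00 0x00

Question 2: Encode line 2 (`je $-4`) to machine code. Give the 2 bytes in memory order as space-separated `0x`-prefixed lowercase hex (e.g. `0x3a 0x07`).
line 2 (je): pack op=0x2:4|imm=-4:12 = 0x2ffc; big→ 2f fc

0x2f 0xfc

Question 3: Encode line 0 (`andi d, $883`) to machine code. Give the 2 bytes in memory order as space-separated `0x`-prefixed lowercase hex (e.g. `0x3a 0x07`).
line 0 (andi): pack op=0xb:4|rd=3:2|imm=883:10 = 0xbf73; big→ bf 73

0xbf 0x73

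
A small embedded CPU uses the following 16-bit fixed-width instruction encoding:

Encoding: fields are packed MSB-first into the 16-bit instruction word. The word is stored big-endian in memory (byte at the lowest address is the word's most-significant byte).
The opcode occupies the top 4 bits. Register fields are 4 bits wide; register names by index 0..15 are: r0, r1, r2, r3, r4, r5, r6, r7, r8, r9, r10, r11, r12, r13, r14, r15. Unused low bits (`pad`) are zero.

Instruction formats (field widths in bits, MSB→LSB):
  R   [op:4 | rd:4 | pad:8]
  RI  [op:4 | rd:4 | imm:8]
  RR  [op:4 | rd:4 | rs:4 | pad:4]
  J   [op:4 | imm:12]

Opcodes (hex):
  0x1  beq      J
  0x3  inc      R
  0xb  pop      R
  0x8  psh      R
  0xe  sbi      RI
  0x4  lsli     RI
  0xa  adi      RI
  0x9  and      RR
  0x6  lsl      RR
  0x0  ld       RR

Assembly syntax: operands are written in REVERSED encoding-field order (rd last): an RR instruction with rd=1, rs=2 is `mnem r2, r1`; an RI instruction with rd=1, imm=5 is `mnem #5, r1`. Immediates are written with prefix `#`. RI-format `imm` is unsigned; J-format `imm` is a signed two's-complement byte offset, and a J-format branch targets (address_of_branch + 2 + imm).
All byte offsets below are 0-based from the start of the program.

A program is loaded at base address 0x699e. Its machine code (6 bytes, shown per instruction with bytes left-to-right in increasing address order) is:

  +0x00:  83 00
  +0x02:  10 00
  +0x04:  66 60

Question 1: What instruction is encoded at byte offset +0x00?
off 0x00: read 83 00 as big → 0x8300
  top 4b → 0x8 → psh [R]
  [11:8] rd=3 = r3

psh r3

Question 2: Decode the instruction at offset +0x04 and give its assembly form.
lsl r6, r6

@+04  big-endian(66 60) = 0x6660
  opcode bits[15:12]=0x6: lsl/RR
  rd@[11:8]=0x6 ⇒ r6
  rs@[7:4]=0x6 ⇒ r6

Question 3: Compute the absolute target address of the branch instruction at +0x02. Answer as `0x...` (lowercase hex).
0x69a2

off 0x02: read 10 00 as big → 0x1000
  opcode bits[15:12]=0x1: beq/J
  imm: (w>>0)&0xfff=0x0 → #0
  target = base 0x699e + off 0x02 + 2 + imm 0 = 0x69a2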